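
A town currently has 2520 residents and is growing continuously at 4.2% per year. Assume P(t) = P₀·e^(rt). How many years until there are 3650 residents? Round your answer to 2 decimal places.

3650 = 2520 · e^(0.042·t)
t = ln(3650/2520) / 0.042 = ln(1.44841) / 0.042 = 0.37047 / 0.042

t ≈ 8.82 years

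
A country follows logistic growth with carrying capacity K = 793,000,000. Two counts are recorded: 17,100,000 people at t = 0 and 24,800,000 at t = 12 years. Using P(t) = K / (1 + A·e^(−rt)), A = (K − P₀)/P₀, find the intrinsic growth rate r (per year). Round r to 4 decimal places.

A = (793000000 − 17100000)/17100000 = 45.37427
24800000 = 793000000/(1 + 45.37427·e^(−r·12)) → e^(−12r) = (31.97581 − 1)/45.37427 = 0.682673
r = −ln(0.682673)/12 = 0.38174/12

r ≈ 0.0318 per year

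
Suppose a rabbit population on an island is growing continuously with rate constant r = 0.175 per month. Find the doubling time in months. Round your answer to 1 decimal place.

doubling time = ln(2) / |r| = 0.69315 / 0.175

doubling time ≈ 4.0 months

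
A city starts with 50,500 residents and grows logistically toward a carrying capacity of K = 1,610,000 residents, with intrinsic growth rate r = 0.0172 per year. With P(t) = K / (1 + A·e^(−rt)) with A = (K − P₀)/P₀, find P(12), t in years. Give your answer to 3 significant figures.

≈ 61,600 residents

A = (1610000 − 50500)/50500 = 30.88119
P(12) = 1610000 / (1 + 30.88119·e^(−0.0172·12)) = 1610000 / (1 + 30.88119·0.813508)
= 1610000 / 26.12208 ≈ 61633.68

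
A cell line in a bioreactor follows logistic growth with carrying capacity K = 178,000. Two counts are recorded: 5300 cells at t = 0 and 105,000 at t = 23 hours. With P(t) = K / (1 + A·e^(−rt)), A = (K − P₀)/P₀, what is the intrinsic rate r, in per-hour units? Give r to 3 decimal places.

A = (178000 − 5300)/5300 = 32.58491
105000 = 178000/(1 + 32.58491·e^(−r·23)) → e^(−23r) = (1.69524 − 1)/32.58491 = 0.021336
r = −ln(0.021336)/23 = 3.84735/23

r ≈ 0.167 per hour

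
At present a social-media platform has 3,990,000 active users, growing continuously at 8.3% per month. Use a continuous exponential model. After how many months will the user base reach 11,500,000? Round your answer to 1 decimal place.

11500000 = 3990000 · e^(0.083·t)
t = ln(11500000/3990000) / 0.083 = ln(2.88221) / 0.083 = 1.05856 / 0.083

t ≈ 12.8 months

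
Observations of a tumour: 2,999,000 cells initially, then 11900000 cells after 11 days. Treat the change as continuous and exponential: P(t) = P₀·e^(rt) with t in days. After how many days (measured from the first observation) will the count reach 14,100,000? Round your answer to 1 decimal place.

r = ln(11900000/2999000) / 11 ≈ 0.125296 per day
t = ln(14100000/2999000) / r = 1.5479 / 0.125296 ≈ 12.354

t ≈ 12.4 days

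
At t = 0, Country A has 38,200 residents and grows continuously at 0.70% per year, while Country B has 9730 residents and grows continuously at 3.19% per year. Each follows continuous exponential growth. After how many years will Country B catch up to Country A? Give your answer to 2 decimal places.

38200·e^(0.007t) = 9730·e^(0.0319t)
38200/9730 = e^((0.0319 − 0.007)t) → ln(3.926) = 0.0249·t
t = 1.36762 / 0.0249

t ≈ 54.92 years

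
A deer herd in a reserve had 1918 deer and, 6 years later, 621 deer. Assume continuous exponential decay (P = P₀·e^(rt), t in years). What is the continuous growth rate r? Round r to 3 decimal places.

r ≈ -0.188 per year

621 = 1918 · e^(r·6)
e^(6r) = 621/1918 = 0.32377
r = ln(0.32377) / 6 = -1.12771 / 6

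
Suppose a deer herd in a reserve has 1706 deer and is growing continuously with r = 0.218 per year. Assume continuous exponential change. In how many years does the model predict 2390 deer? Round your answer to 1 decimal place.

2390 = 1706 · e^(0.218·t)
t = ln(2390/1706) / 0.218 = ln(1.40094) / 0.218 = 0.33714 / 0.218

t ≈ 1.5 years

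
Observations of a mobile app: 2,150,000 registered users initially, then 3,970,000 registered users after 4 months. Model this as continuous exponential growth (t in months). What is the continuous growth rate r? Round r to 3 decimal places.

r ≈ 0.153 per month

3970000 = 2150000 · e^(r·4)
e^(4r) = 3970000/2150000 = 1.84651
r = ln(1.84651) / 4 = 0.6133 / 4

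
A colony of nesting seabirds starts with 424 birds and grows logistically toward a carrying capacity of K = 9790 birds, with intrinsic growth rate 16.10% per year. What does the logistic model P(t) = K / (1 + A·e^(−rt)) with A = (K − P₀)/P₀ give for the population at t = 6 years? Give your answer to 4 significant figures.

≈ 1,041 birds

A = (9790 − 424)/424 = 22.08962
P(6) = 9790 / (1 + 22.08962·e^(−0.161·6)) = 9790 / (1 + 22.08962·0.380602)
= 9790 / 9.40736 ≈ 1040.67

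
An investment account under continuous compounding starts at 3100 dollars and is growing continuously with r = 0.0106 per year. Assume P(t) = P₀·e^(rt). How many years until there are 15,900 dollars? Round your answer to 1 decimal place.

15900 = 3100 · e^(0.0106·t)
t = ln(15900/3100) / 0.0106 = ln(5.12903) / 0.0106 = 1.63492 / 0.0106

t ≈ 154.2 years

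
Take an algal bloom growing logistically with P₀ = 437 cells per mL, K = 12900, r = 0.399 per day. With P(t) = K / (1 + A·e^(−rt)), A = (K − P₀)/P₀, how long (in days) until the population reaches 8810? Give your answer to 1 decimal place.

t ≈ 10.3 days

A = (12900 − 437)/437 = 28.51945
8810 = 12900/(1 + 28.51945·e^(−0.399t)) → 1 + 28.51945·e^(−0.399t) = 1.46425
e^(−0.399t) = 0.016278 → t = ln(61.43187)/0.399 = 4.11793/0.399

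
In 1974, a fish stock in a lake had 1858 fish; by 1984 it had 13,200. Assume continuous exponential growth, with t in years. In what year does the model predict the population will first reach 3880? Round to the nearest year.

r = ln(13200/1858) / 10 = 1.96072/10 ≈ 0.196072 per year
t = ln(3880/1858) / r = 0.73633/0.196072 ≈ 3.76 years after 1974

year 1978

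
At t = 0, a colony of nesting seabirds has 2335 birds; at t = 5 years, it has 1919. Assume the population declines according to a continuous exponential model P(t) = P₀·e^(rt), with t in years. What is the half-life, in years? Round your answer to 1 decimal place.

half-life ≈ 17.7 years

r = ln(1919/2335) / 5 = ln(0.82184) / 5 ≈ -0.039242 per year
half-life = ln 2 / |r| = 0.69315 / 0.039242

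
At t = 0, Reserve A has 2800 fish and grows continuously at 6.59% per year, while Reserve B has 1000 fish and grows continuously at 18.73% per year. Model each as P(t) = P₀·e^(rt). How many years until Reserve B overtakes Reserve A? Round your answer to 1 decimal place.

2800·e^(0.0659t) = 1000·e^(0.1873t)
2800/1000 = e^((0.1873 − 0.0659)t) → ln(2.8) = 0.1214·t
t = 1.02962 / 0.1214

t ≈ 8.5 years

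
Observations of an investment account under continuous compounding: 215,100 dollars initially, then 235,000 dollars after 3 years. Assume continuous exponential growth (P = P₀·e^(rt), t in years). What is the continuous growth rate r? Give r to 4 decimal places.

r ≈ 0.0295 per year

235000 = 215100 · e^(r·3)
e^(3r) = 235000/215100 = 1.09252
r = ln(1.09252) / 3 = 0.08848 / 3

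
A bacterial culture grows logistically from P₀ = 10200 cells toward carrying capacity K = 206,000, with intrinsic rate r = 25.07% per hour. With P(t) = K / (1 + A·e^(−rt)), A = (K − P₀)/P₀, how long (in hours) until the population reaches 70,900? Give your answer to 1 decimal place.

t ≈ 9.2 hours

A = (206000 − 10200)/10200 = 19.19608
70900 = 206000/(1 + 19.19608·e^(−0.2507t)) → 1 + 19.19608·e^(−0.2507t) = 2.9055
e^(−0.2507t) = 0.099265 → t = ln(10.07403)/0.2507 = 2.30996/0.2507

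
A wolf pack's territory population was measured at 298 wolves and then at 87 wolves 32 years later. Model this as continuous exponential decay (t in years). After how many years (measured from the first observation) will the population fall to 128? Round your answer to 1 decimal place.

t ≈ 22.0 years

r = ln(87/298) / 32 ≈ -0.038475 per year
t = ln(128/298) / r = -0.84506 / -0.038475 ≈ 21.964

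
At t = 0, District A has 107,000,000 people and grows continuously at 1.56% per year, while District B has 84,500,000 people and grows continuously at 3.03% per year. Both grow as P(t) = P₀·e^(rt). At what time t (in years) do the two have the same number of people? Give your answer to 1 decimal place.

107000000·e^(0.0156t) = 84500000·e^(0.0303t)
107000000/84500000 = e^((0.0303 − 0.0156)t) → ln(1.26627) = 0.0147·t
t = 0.23608 / 0.0147

t ≈ 16.1 years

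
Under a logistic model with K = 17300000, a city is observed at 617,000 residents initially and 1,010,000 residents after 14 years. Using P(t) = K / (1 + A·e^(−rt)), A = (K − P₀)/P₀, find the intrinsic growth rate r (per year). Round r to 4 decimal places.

A = (17300000 − 617000)/617000 = 27.0389
1010000 = 17300000/(1 + 27.0389·e^(−r·14)) → e^(−14r) = (17.12871 − 1)/27.0389 = 0.5965
r = −ln(0.5965)/14 = 0.51668/14

r ≈ 0.0369 per year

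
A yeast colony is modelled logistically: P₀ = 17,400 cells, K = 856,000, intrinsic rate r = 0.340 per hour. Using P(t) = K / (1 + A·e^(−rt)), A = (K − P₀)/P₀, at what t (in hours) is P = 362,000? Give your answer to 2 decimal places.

A = (856000 − 17400)/17400 = 48.1954
362000 = 856000/(1 + 48.1954·e^(−0.34t)) → 1 + 48.1954·e^(−0.34t) = 2.36464
e^(−0.34t) = 0.028315 → t = ln(35.31728)/0.34 = 3.56437/0.34

t ≈ 10.48 hours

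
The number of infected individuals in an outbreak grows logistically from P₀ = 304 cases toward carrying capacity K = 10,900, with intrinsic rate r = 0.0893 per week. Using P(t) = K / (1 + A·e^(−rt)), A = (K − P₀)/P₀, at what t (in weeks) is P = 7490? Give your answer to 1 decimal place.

t ≈ 48.6 weeks

A = (10900 − 304)/304 = 34.85526
7490 = 10900/(1 + 34.85526·e^(−0.0893t)) → 1 + 34.85526·e^(−0.0893t) = 1.45527
e^(−0.0893t) = 0.013062 → t = ln(76.55892)/0.0893 = 4.33806/0.0893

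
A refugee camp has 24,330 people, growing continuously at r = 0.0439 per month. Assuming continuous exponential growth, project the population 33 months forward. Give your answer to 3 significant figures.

P(33) = 24330 · e^(0.0439·33) = 24330 · e^(1.4487)
= 24330 · 4.25758 ≈ 103586.83

≈ 104,000 people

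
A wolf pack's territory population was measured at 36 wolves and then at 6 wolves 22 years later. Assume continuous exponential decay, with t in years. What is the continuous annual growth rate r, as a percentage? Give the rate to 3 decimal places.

6 = 36 · e^(r·22)
e^(22r) = 6/36 = 0.16667
r = ln(0.16667) / 22 = -1.79176 / 22

r ≈ -8.144% per year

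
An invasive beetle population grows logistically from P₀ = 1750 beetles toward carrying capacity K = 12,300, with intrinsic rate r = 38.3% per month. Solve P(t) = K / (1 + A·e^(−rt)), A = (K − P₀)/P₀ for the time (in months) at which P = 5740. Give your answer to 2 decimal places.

A = (12300 − 1750)/1750 = 6.02857
5740 = 12300/(1 + 6.02857·e^(−0.383t)) → 1 + 6.02857·e^(−0.383t) = 2.14286
e^(−0.383t) = 0.189573 → t = ln(5.275)/0.383 = 1.66298/0.383

t ≈ 4.34 months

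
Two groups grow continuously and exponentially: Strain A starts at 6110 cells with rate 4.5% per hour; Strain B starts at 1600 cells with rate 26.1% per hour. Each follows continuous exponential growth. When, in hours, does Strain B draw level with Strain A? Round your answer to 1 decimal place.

6110·e^(0.045t) = 1600·e^(0.261t)
6110/1600 = e^((0.261 − 0.045)t) → ln(3.81875) = 0.216·t
t = 1.33992 / 0.216

t ≈ 6.2 hours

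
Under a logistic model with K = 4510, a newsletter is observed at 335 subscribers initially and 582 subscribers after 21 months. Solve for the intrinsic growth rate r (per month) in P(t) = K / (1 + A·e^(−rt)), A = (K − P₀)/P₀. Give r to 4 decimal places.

A = (4510 − 335)/335 = 12.46269
582 = 4510/(1 + 12.46269·e^(−r·21)) → e^(−21r) = (7.74914 − 1)/12.46269 = 0.541548
r = −ln(0.541548)/21 = 0.61332/21

r ≈ 0.0292 per month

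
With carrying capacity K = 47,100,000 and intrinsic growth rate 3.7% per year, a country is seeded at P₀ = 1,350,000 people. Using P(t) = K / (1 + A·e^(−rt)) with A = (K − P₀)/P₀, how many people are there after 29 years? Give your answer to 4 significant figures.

A = (47100000 − 1350000)/1350000 = 33.88889
P(29) = 47100000 / (1 + 33.88889·e^(−0.037·29)) = 47100000 / (1 + 33.88889·0.341981)
= 47100000 / 12.58936 ≈ 3741255.33

≈ 3,741,000 people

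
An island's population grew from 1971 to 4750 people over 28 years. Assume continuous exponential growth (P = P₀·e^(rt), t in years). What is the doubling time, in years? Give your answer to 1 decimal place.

doubling time ≈ 22.1 years

r = ln(4750/1971) / 28 = ln(2.40994) / 28 ≈ 0.031414 per year
doubling time = ln 2 / |r| = 0.69315 / 0.031414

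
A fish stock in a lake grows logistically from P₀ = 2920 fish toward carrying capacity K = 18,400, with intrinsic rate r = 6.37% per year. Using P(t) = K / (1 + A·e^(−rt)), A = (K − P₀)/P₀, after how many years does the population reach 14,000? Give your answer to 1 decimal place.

A = (18400 − 2920)/2920 = 5.30137
14000 = 18400/(1 + 5.30137·e^(−0.0637t)) → 1 + 5.30137·e^(−0.0637t) = 1.31429
e^(−0.0637t) = 0.059284 → t = ln(16.868)/0.0637 = 2.82542/0.0637

t ≈ 44.4 years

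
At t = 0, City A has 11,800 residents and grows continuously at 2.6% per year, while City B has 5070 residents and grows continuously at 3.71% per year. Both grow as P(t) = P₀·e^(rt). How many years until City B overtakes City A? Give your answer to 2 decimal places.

11800·e^(0.026t) = 5070·e^(0.0371t)
11800/5070 = e^((0.0371 − 0.026)t) → ln(2.32742) = 0.0111·t
t = 0.84476 / 0.0111

t ≈ 76.10 years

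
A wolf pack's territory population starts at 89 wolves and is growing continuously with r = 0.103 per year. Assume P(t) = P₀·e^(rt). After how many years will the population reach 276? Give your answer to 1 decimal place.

276 = 89 · e^(0.103·t)
t = ln(276/89) / 0.103 = ln(3.10112) / 0.103 = 1.13176 / 0.103

t ≈ 11.0 years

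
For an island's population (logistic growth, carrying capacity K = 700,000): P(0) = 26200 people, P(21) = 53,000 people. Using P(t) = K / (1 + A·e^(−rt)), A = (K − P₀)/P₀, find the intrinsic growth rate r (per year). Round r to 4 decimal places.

A = (700000 − 26200)/26200 = 25.71756
53000 = 700000/(1 + 25.71756·e^(−r·21)) → e^(−21r) = (13.20755 − 1)/25.71756 = 0.474678
r = −ln(0.474678)/21 = 0.74512/21

r ≈ 0.0355 per year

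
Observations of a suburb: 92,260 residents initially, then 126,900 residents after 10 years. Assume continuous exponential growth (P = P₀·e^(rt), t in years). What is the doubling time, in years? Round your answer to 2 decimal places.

doubling time ≈ 21.74 years

r = ln(126900/92260) / 10 = ln(1.37546) / 10 ≈ 0.031879 per year
doubling time = ln 2 / |r| = 0.69315 / 0.031879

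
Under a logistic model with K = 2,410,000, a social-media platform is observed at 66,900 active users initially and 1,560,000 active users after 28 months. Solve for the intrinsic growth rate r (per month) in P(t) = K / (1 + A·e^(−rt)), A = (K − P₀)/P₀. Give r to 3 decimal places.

r ≈ 0.149 per month

A = (2410000 − 66900)/66900 = 35.02392
1560000 = 2410000/(1 + 35.02392·e^(−r·28)) → e^(−28r) = (1.54487 − 1)/35.02392 = 0.015557
r = −ln(0.015557)/28 = 4.16324/28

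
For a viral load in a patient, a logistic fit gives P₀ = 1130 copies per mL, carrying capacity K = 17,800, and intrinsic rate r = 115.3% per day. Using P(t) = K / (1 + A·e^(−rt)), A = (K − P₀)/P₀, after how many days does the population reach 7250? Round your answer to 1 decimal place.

t ≈ 2.0 days

A = (17800 − 1130)/1130 = 14.75221
7250 = 17800/(1 + 14.75221·e^(−1.153t)) → 1 + 14.75221·e^(−1.153t) = 2.45517
e^(−1.153t) = 0.098641 → t = ln(10.13778)/1.153 = 2.31627/1.153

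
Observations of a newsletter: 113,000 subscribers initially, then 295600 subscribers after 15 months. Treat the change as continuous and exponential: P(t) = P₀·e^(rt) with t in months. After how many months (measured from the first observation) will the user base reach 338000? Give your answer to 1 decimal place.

r = ln(295600/113000) / 15 ≈ 0.064108 per month
t = ln(338000/113000) / r = 1.09566 / 0.064108 ≈ 17.091

t ≈ 17.1 months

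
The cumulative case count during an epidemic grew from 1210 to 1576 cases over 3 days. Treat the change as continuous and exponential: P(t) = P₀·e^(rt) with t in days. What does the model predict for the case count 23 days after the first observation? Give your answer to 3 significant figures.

r = ln(1576/1210) / 3 ≈ 0.08809 per day
P(23) = 1210 · e^(0.08809·23) = 1210 · 7.5842 ≈ 9176.88

≈ 9,180 cases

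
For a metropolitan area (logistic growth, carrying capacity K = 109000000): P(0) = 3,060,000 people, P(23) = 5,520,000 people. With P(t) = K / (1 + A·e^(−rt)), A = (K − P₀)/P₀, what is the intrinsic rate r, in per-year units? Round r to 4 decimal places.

A = (109000000 − 3060000)/3060000 = 34.62092
5520000 = 109000000/(1 + 34.62092·e^(−r·23)) → e^(−23r) = (19.74638 − 1)/34.62092 = 0.541475
r = −ln(0.541475)/23 = 0.61346/23

r ≈ 0.0267 per year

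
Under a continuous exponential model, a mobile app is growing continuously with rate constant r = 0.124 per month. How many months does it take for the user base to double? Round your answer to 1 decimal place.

doubling time = ln(2) / |r| = 0.69315 / 0.124

doubling time ≈ 5.6 months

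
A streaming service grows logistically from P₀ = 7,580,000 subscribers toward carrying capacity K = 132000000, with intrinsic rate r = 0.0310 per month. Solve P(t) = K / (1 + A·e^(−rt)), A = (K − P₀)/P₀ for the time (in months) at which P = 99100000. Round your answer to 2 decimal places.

t ≈ 125.83 months

A = (132000000 − 7580000)/7580000 = 16.41425
99100000 = 132000000/(1 + 16.41425·e^(−0.031t)) → 1 + 16.41425·e^(−0.031t) = 1.33199
e^(−0.031t) = 0.020226 → t = ln(49.44231)/0.031 = 3.90081/0.031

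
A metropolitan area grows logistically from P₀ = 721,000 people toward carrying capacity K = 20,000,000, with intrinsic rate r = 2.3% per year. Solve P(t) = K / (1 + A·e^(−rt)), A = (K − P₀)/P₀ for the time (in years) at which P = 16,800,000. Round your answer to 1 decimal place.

A = (20000000 − 721000)/721000 = 26.73925
16800000 = 20000000/(1 + 26.73925·e^(−0.023t)) → 1 + 26.73925·e^(−0.023t) = 1.19048
e^(−0.023t) = 0.007123 → t = ln(140.38107)/0.023 = 4.94436/0.023

t ≈ 215.0 years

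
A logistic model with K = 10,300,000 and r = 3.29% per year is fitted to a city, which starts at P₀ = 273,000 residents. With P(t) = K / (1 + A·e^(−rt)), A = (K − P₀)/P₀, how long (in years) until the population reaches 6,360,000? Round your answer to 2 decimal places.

t ≈ 124.09 years

A = (10300000 − 273000)/273000 = 36.72894
6360000 = 10300000/(1 + 36.72894·e^(−0.0329t)) → 1 + 36.72894·e^(−0.0329t) = 1.6195
e^(−0.0329t) = 0.016867 → t = ln(59.28834)/0.0329 = 4.08241/0.0329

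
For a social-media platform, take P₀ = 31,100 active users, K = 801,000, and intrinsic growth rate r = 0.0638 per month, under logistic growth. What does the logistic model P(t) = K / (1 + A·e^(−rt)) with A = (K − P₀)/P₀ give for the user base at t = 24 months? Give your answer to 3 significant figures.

A = (801000 − 31100)/31100 = 24.75563
P(24) = 801000 / (1 + 24.75563·e^(−0.0638·24)) = 801000 / (1 + 24.75563·0.216276)
= 801000 / 6.35405 ≈ 126061.38

≈ 126,000 active users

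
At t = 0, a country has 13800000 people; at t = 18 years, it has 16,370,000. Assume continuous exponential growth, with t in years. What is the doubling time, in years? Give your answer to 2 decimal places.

doubling time ≈ 73.06 years

r = ln(16370000/13800000) / 18 = ln(1.18623) / 18 ≈ 0.009488 per year
doubling time = ln 2 / |r| = 0.69315 / 0.009488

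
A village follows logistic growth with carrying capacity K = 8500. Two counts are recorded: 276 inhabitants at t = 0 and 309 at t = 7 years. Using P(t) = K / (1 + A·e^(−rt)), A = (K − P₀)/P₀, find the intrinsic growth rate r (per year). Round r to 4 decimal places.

r ≈ 0.0167 per year

A = (8500 − 276)/276 = 29.7971
309 = 8500/(1 + 29.7971·e^(−r·7)) → e^(−7r) = (27.50809 − 1)/29.7971 = 0.88962
r = −ln(0.88962)/7 = 0.11696/7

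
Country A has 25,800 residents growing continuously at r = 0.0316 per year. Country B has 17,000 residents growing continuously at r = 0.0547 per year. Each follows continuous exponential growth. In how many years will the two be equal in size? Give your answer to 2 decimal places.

t ≈ 18.06 years

25800·e^(0.0316t) = 17000·e^(0.0547t)
25800/17000 = e^((0.0547 − 0.0316)t) → ln(1.51765) = 0.0231·t
t = 0.41716 / 0.0231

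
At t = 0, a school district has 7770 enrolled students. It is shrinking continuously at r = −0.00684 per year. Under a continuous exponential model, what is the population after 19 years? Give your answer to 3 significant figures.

P(19) = 7770 · e^(-0.00684·19) = 7770 · e^(-0.12996)
= 7770 · 0.87813 ≈ 6823.07

≈ 6,820 enrolled students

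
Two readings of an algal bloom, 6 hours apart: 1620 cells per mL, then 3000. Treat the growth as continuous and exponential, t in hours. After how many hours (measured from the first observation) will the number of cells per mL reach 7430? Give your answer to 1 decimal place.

r = ln(3000/1620) / 6 ≈ 0.102698 per hour
t = ln(7430/1620) / r = 1.5231 / 0.102698 ≈ 14.831

t ≈ 14.8 hours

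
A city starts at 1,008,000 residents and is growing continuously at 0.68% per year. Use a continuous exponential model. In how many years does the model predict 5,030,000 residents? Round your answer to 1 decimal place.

t ≈ 236.4 years

5030000 = 1008000 · e^(0.0068·t)
t = ln(5030000/1008000) / 0.0068 = ln(4.99008) / 0.0068 = 1.60745 / 0.0068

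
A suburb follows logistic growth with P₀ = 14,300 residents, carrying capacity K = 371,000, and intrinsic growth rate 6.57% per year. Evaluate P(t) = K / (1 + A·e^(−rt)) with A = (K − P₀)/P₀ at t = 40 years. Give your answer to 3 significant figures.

≈ 132,000 residents

A = (371000 − 14300)/14300 = 24.94406
P(40) = 371000 / (1 + 24.94406·e^(−0.0657·40)) = 371000 / (1 + 24.94406·0.072223)
= 371000 / 2.80153 ≈ 132427.7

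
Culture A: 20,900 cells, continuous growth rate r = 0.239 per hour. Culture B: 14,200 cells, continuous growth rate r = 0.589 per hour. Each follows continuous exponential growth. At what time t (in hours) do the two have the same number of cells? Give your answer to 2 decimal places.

20900·e^(0.239t) = 14200·e^(0.589t)
20900/14200 = e^((0.589 − 0.239)t) → ln(1.47183) = 0.35·t
t = 0.38651 / 0.35

t ≈ 1.10 hours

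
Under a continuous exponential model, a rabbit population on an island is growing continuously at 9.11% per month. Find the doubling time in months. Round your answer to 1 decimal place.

doubling time ≈ 7.6 months

doubling time = ln(2) / |r| = 0.69315 / 0.0911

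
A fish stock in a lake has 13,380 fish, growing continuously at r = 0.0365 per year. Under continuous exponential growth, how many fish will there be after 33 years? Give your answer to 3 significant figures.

≈ 44,600 fish

P(33) = 13380 · e^(0.0365·33) = 13380 · e^(1.2045)
= 13380 · 3.33509 ≈ 44623.52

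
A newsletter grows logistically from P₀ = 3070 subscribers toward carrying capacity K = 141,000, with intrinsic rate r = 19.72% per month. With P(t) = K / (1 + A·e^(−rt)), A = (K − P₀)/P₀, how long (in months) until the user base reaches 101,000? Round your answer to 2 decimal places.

t ≈ 23.99 months

A = (141000 − 3070)/3070 = 44.92834
101000 = 141000/(1 + 44.92834·e^(−0.1972t)) → 1 + 44.92834·e^(−0.1972t) = 1.39604
e^(−0.1972t) = 0.008815 → t = ln(113.44406)/0.1972 = 4.73131/0.1972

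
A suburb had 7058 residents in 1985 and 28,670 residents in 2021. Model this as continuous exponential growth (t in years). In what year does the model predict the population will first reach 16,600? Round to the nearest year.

r = ln(28670/7058) / 36 = 1.40169/36 ≈ 0.038936 per year
t = ln(16600/7058) / r = 0.85524/0.038936 ≈ 21.97 years after 1985

year 2007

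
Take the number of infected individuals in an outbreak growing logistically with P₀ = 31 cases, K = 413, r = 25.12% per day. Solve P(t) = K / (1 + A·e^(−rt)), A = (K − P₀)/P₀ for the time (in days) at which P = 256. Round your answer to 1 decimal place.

A = (413 − 31)/31 = 12.32258
256 = 413/(1 + 12.32258·e^(−0.2512t)) → 1 + 12.32258·e^(−0.2512t) = 1.61328
e^(−0.2512t) = 0.049769 → t = ln(20.09287)/0.2512 = 3.00037/0.2512

t ≈ 11.9 days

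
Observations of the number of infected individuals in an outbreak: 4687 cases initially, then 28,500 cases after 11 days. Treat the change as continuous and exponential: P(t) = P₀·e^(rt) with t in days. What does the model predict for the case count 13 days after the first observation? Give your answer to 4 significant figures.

≈ 39,570 cases

r = ln(28500/4687) / 11 ≈ 0.164101 per day
P(13) = 4687 · e^(0.164101·13) = 4687 · 8.4428 ≈ 39571.38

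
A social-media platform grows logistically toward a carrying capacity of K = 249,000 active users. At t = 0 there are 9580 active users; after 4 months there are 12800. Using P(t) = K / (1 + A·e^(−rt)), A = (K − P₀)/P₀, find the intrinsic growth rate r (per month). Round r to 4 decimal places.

r ≈ 0.0758 per month

A = (249000 − 9580)/9580 = 24.99165
12800 = 249000/(1 + 24.99165·e^(−r·4)) → e^(−4r) = (19.45312 − 1)/24.99165 = 0.738372
r = −ln(0.738372)/4 = 0.30331/4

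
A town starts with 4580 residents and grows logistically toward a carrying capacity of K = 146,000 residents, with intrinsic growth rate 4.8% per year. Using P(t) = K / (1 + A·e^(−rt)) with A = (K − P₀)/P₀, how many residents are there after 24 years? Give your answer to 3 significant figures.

A = (146000 − 4580)/4580 = 30.87773
P(24) = 146000 / (1 + 30.87773·e^(−0.048·24)) = 146000 / (1 + 30.87773·0.316004)
= 146000 / 10.75749 ≈ 13571.94

≈ 13,600 residents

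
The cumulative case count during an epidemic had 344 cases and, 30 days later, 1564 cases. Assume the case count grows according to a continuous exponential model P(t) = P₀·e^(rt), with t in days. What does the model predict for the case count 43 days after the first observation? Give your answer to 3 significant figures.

≈ 3,010 cases

r = ln(1564/344) / 30 ≈ 0.050479 per day
P(43) = 344 · e^(0.050479·43) = 344 · 8.76339 ≈ 3014.61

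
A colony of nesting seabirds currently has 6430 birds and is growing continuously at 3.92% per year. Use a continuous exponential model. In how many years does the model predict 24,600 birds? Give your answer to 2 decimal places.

t ≈ 34.23 years

24600 = 6430 · e^(0.0392·t)
t = ln(24600/6430) / 0.0392 = ln(3.82582) / 0.0392 = 1.34177 / 0.0392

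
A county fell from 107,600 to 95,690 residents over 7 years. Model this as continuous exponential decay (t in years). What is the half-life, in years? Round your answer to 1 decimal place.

r = ln(95690/107600) / 7 = ln(0.88931) / 7 ≈ -0.016758 per year
half-life = ln 2 / |r| = 0.69315 / 0.016758

half-life ≈ 41.4 years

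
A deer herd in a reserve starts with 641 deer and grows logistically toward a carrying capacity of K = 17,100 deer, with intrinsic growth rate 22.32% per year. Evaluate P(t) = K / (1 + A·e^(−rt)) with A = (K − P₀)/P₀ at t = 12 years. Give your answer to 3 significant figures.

A = (17100 − 641)/641 = 25.67707
P(12) = 17100 / (1 + 25.67707·e^(−0.2232·12)) = 17100 / (1 + 25.67707·0.068673)
= 17100 / 2.76332 ≈ 6188.21

≈ 6,190 deer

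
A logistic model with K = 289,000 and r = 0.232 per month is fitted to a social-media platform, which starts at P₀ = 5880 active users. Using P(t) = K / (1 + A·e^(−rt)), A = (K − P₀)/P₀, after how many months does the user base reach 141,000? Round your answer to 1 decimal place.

t ≈ 16.5 months

A = (289000 − 5880)/5880 = 48.14966
141000 = 289000/(1 + 48.14966·e^(−0.232t)) → 1 + 48.14966·e^(−0.232t) = 2.04965
e^(−0.232t) = 0.0218 → t = ln(45.87231)/0.232 = 3.82586/0.232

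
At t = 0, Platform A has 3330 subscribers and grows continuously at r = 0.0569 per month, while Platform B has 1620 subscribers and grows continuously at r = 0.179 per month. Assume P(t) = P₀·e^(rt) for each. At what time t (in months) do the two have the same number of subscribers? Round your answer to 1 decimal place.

t ≈ 5.9 months

3330·e^(0.0569t) = 1620·e^(0.179t)
3330/1620 = e^((0.179 − 0.0569)t) → ln(2.05556) = 0.1221·t
t = 0.72055 / 0.1221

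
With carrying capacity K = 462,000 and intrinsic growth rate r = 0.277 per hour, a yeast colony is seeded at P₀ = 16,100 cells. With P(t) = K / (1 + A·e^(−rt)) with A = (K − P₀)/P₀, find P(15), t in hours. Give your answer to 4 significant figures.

A = (462000 − 16100)/16100 = 27.69565
P(15) = 462000 / (1 + 27.69565·e^(−0.277·15)) = 462000 / (1 + 27.69565·0.015686)
= 462000 / 1.43443 ≈ 322079.55

≈ 322,100 cells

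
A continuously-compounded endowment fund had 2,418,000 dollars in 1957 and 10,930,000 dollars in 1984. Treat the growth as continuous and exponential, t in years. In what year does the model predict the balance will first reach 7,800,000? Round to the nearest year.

r = ln(10930000/2418000) / 27 = 1.50857/27 ≈ 0.055873 per year
t = ln(7800000/2418000) / r = 1.17118/0.055873 ≈ 20.96 years after 1957

year 1978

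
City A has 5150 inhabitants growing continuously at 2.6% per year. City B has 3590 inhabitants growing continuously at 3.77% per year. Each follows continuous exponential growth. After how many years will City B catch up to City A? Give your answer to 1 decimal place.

5150·e^(0.026t) = 3590·e^(0.0377t)
5150/3590 = e^((0.0377 − 0.026)t) → ln(1.43454) = 0.0117·t
t = 0.36084 / 0.0117

t ≈ 30.8 years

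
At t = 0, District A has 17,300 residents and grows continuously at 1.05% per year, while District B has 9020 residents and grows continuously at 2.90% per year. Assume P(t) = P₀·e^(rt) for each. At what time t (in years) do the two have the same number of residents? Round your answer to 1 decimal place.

17300·e^(0.0105t) = 9020·e^(0.029t)
17300/9020 = e^((0.029 − 0.0105)t) → ln(1.91796) = 0.0185·t
t = 0.65126 / 0.0185

t ≈ 35.2 years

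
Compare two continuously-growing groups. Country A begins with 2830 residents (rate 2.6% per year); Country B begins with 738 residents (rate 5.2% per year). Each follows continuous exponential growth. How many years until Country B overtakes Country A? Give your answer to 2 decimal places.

t ≈ 51.70 years

2830·e^(0.026t) = 738·e^(0.052t)
2830/738 = e^((0.052 − 0.026)t) → ln(3.83469) = 0.026·t
t = 1.34409 / 0.026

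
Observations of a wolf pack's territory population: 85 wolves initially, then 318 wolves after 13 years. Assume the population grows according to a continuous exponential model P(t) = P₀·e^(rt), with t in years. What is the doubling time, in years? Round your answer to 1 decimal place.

r = ln(318/85) / 13 = ln(3.74118) / 13 ≈ 0.101492 per year
doubling time = ln 2 / |r| = 0.69315 / 0.101492

doubling time ≈ 6.8 years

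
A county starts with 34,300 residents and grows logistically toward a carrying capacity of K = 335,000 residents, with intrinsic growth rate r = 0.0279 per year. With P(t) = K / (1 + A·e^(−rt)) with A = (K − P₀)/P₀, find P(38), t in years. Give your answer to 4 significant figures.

≈ 82,990 residents

A = (335000 − 34300)/34300 = 8.76676
P(38) = 335000 / (1 + 8.76676·e^(−0.0279·38)) = 335000 / (1 + 8.76676·0.346387)
= 335000 / 4.03669 ≈ 82988.81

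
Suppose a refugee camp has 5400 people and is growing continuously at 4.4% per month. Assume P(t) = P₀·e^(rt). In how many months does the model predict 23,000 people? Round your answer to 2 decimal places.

23000 = 5400 · e^(0.044·t)
t = ln(23000/5400) / 0.044 = ln(4.25926) / 0.044 = 1.4491 / 0.044

t ≈ 32.93 months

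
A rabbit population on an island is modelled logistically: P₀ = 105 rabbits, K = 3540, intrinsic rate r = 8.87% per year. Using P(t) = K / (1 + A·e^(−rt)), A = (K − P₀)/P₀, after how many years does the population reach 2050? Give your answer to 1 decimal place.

t ≈ 42.9 years

A = (3540 − 105)/105 = 32.71429
2050 = 3540/(1 + 32.71429·e^(−0.0887t)) → 1 + 32.71429·e^(−0.0887t) = 1.72683
e^(−0.0887t) = 0.022217 → t = ln(45.00959)/0.0887 = 3.80688/0.0887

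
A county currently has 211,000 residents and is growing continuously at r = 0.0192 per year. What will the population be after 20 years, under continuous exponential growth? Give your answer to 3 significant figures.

P(20) = 211000 · e^(0.0192·20) = 211000 · e^(0.384)
= 211000 · 1.46815 ≈ 309778.69

≈ 310,000 residents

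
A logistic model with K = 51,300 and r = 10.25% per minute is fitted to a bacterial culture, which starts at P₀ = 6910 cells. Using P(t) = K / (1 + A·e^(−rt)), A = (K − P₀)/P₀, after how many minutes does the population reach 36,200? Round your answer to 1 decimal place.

t ≈ 26.7 minutes

A = (51300 − 6910)/6910 = 6.42402
36200 = 51300/(1 + 6.42402·e^(−0.1025t)) → 1 + 6.42402·e^(−0.1025t) = 1.41713
e^(−0.1025t) = 0.064932 → t = ln(15.40064)/0.1025 = 2.73441/0.1025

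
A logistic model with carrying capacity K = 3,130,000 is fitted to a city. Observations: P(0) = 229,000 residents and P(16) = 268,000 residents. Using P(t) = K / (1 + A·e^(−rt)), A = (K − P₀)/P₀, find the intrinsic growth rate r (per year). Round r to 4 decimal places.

r ≈ 0.0107 per year

A = (3130000 − 229000)/229000 = 12.66812
268000 = 3130000/(1 + 12.66812·e^(−r·16)) → e^(−16r) = (11.6791 − 1)/12.66812 = 0.84299
r = −ln(0.84299)/16 = 0.1708/16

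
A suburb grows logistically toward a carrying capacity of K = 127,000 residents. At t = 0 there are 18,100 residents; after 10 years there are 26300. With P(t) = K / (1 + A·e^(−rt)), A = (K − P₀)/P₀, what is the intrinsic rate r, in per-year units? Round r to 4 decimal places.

A = (127000 − 18100)/18100 = 6.01657
26300 = 127000/(1 + 6.01657·e^(−r·10)) → e^(−10r) = (4.8289 − 1)/6.01657 = 0.636392
r = −ln(0.636392)/10 = 0.45194/10

r ≈ 0.0452 per year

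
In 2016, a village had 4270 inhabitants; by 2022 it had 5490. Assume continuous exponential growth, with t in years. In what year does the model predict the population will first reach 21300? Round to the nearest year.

year 2054

r = ln(5490/4270) / 6 = 0.25131/6 ≈ 0.041886 per year
t = ln(21300/4270) / r = 1.60709/0.041886 ≈ 38.37 years after 2016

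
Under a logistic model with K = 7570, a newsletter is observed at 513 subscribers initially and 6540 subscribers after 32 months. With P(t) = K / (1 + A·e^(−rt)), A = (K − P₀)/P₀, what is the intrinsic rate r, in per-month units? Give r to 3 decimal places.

r ≈ 0.140 per month

A = (7570 − 513)/513 = 13.75634
6540 = 7570/(1 + 13.75634·e^(−r·32)) → e^(−32r) = (1.15749 − 1)/13.75634 = 0.011449
r = −ln(0.011449)/32 = 4.46988/32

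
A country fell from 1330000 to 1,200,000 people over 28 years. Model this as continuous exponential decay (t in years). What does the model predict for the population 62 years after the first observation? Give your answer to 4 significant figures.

r = ln(1200000/1330000) / 28 ≈ -0.003673 per year
P(62) = 1330000 · e^(-0.003673·62) = 1330000 · 0.79632 ≈ 1059104.04

≈ 1,059,000 people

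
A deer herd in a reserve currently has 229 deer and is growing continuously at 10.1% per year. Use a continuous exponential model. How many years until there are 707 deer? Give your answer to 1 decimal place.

707 = 229 · e^(0.101·t)
t = ln(707/229) / 0.101 = ln(3.08734) / 0.101 = 1.12731 / 0.101

t ≈ 11.2 years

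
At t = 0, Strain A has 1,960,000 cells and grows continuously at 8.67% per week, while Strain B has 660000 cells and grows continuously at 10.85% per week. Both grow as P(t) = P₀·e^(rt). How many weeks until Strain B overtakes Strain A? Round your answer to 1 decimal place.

1960000·e^(0.0867t) = 660000·e^(0.1085t)
1960000/660000 = e^((0.1085 − 0.0867)t) → ln(2.9697) = 0.0218·t
t = 1.08846 / 0.0218

t ≈ 49.9 weeks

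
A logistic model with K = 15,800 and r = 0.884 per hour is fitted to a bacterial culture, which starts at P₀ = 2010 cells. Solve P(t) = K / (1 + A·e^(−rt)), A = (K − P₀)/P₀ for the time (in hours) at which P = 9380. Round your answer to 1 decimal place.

t ≈ 2.6 hours

A = (15800 − 2010)/2010 = 6.8607
9380 = 15800/(1 + 6.8607·e^(−0.884t)) → 1 + 6.8607·e^(−0.884t) = 1.68443
e^(−0.884t) = 0.099762 → t = ln(10.02388)/0.884 = 2.30497/0.884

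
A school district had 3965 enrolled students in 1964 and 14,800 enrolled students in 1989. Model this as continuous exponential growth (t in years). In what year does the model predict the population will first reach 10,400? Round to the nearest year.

r = ln(14800/3965) / 25 = 1.31712/25 ≈ 0.052685 per year
t = ln(10400/3965) / r = 0.9643/0.052685 ≈ 18.3 years after 1964

year 1982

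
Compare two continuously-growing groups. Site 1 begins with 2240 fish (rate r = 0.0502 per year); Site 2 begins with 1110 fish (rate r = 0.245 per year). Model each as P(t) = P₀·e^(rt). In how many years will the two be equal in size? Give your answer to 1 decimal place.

2240·e^(0.0502t) = 1110·e^(0.245t)
2240/1110 = e^((0.245 − 0.0502)t) → ln(2.01802) = 0.1948·t
t = 0.70212 / 0.1948

t ≈ 3.6 years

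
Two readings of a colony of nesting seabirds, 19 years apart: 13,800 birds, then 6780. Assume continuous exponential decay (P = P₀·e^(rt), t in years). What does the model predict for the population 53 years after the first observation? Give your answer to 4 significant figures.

≈ 1,901 birds

r = ln(6780/13800) / 19 ≈ -0.037405 per year
P(53) = 13800 · e^(-0.037405·53) = 13800 · 0.13773 ≈ 1900.68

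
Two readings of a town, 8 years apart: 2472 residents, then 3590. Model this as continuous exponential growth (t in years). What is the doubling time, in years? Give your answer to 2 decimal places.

doubling time ≈ 14.86 years

r = ln(3590/2472) / 8 = ln(1.45227) / 8 ≈ 0.046641 per year
doubling time = ln 2 / |r| = 0.69315 / 0.046641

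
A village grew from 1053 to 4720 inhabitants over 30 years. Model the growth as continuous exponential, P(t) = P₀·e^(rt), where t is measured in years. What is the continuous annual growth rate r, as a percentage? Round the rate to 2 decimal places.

4720 = 1053 · e^(r·30)
e^(30r) = 4720/1053 = 4.48243
r = ln(4.48243) / 30 = 1.50017 / 30

r ≈ 5.00% per year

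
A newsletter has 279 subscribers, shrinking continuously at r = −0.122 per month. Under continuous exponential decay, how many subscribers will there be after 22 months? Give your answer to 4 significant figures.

P(22) = 279 · e^(-0.122·22) = 279 · e^(-2.684)
= 279 · 0.06829 ≈ 19.05

≈ 19.05 subscribers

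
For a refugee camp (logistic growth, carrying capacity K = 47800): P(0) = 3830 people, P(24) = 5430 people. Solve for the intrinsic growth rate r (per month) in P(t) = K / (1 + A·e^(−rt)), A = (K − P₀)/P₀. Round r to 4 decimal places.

r ≈ 0.0161 per month

A = (47800 − 3830)/3830 = 11.48042
5430 = 47800/(1 + 11.48042·e^(−r·24)) → e^(−24r) = (8.80295 − 1)/11.48042 = 0.679674
r = −ln(0.679674)/24 = 0.38614/24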